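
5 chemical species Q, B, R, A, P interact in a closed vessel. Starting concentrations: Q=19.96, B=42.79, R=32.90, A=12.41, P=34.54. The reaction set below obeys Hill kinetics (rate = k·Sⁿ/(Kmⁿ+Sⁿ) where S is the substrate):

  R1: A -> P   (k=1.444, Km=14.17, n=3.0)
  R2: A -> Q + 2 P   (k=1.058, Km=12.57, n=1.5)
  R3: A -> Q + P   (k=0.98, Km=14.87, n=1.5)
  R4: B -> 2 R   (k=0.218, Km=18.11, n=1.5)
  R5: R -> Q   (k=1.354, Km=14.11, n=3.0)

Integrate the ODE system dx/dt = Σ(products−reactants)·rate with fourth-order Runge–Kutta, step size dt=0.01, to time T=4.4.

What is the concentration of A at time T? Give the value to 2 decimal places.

A at T = 7.51

RK4 with dt=0.01: 440 steps to T=4.4. Trajectory (selected grid times):
t=0.00: Q=19.96 B=42.79 R=32.90 A=12.41 P=34.54
t=0.49: Q=21.03 B=42.71 R=32.45 A=11.69 P=35.51
t=0.98: Q=22.07 B=42.62 R=32.01 A=11.02 P=36.42
t=1.47: Q=23.09 B=42.54 R=31.57 A=10.39 P=37.28
t=1.96: Q=24.09 B=42.46 R=31.13 A=9.82 P=38.07
t=2.44: Q=25.04 B=42.37 R=30.70 A=9.29 P=38.80
t=2.93: Q=26.00 B=42.29 R=30.26 A=8.79 P=39.49
t=3.42: Q=26.93 B=42.21 R=29.82 A=8.33 P=40.14
t=3.91: Q=27.85 B=42.12 R=29.39 A=7.91 P=40.74
t=4.40: Q=28.74 B=42.04 R=28.96 A=7.51 P=41.31
Read off A at T=4.4: 7.51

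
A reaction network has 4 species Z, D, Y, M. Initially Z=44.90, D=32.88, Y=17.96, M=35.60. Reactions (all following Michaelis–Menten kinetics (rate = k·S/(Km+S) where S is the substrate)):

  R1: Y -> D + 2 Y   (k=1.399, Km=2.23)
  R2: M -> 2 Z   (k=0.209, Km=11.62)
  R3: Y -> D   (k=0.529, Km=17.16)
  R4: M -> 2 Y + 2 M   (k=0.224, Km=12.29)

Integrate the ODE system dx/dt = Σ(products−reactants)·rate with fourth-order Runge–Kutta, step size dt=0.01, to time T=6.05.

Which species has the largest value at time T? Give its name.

RK4 with dt=0.01: 605 steps to T=6.05. Trajectory (selected grid times):
t=0.00: Z=44.90 D=32.88 Y=17.96 M=35.60
t=0.67: Z=45.11 D=33.90 Y=18.84 M=35.61
t=1.34: Z=45.32 D=34.93 Y=19.71 M=35.61
t=2.02: Z=45.54 D=35.98 Y=20.60 M=35.62
t=2.69: Z=45.75 D=37.02 Y=21.48 M=35.62
t=3.36: Z=45.96 D=38.07 Y=22.35 M=35.63
t=4.03: Z=46.17 D=39.13 Y=23.23 M=35.64
t=4.71: Z=46.38 D=40.20 Y=24.11 M=35.64
t=5.38: Z=46.60 D=41.27 Y=24.99 M=35.65
t=6.05: Z=46.81 D=42.35 Y=25.86 M=35.65
At T=6.05: Z=46.81 D=42.35 Y=25.86 M=35.65; the largest is Z.

Dominant species at T: Z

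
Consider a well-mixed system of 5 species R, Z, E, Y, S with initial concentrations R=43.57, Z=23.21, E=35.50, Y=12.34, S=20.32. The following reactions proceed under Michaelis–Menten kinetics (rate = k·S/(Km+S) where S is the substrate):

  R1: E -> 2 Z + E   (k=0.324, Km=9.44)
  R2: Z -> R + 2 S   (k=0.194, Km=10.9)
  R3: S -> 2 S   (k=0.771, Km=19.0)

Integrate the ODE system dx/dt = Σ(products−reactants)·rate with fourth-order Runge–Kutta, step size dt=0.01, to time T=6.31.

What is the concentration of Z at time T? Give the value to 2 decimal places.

RK4 with dt=0.01: 631 steps to T=6.31. Trajectory (selected grid times):
t=0.00: R=43.57 Z=23.21 E=35.50 Y=12.34 S=20.32
t=0.70: R=43.66 Z=23.48 E=35.50 Y=12.34 S=20.79
t=1.40: R=43.76 Z=23.74 E=35.50 Y=12.34 S=21.25
t=2.10: R=43.85 Z=24.01 E=35.50 Y=12.34 S=21.73
t=2.80: R=43.94 Z=24.27 E=35.50 Y=12.34 S=22.20
t=3.51: R=44.04 Z=24.54 E=35.50 Y=12.34 S=22.69
t=4.21: R=44.13 Z=24.80 E=35.50 Y=12.34 S=23.17
t=4.91: R=44.23 Z=25.07 E=35.50 Y=12.34 S=23.66
t=5.61: R=44.32 Z=25.33 E=35.50 Y=12.34 S=24.15
t=6.31: R=44.42 Z=25.59 E=35.50 Y=12.34 S=24.65
Read off Z at T=6.31: 25.59

Z at T = 25.59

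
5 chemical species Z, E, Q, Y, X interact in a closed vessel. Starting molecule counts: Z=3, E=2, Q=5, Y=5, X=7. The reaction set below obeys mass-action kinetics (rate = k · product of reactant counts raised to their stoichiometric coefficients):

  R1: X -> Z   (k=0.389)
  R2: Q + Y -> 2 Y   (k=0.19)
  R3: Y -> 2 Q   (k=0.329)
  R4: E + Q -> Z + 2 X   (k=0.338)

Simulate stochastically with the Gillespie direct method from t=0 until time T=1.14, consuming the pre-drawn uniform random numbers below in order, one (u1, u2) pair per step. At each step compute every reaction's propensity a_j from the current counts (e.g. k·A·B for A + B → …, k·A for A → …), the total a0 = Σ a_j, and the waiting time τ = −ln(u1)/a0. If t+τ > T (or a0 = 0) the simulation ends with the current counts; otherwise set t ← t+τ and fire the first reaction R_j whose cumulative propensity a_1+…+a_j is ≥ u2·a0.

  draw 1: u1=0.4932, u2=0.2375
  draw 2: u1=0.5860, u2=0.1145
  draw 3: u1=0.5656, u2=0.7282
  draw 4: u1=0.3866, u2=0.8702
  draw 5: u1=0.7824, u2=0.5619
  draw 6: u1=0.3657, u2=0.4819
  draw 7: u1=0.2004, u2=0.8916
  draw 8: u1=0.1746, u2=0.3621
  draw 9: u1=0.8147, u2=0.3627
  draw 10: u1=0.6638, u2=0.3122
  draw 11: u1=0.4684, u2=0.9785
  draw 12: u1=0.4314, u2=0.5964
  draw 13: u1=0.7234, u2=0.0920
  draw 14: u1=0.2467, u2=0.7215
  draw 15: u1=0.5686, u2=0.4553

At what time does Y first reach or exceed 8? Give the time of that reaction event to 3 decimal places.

t=0.000: Z=3 E=2 Q=5 Y=5 X=7
Draw 1: a1=2.723, a2=4.750, a3=1.645, a4=3.380, a0=12.498; τ=−ln(0.4932)/12.498=0.057 → t=0.057; u2·a0=0.2375·12.498=2.968; a1=2.723 < 2.968 ≤ a1+a2=7.473 → R2 fires; Z=3 E=2 Q=4 Y=6 X=7
Draw 2: a1=2.723, a2=4.560, a3=1.974, a4=2.704, a0=11.961; τ=−ln(0.5860)/11.961=0.045 → t=0.101; u2·a0=0.1145·11.961=1.370 ≤ a1=2.723 → R1 fires; Z=4 E=2 Q=4 Y=6 X=6
Draw 3: a1=2.334, a2=4.560, a3=1.974, a4=2.704, a0=11.572; τ=−ln(0.5656)/11.572=0.049 → t=0.150; u2·a0=0.7282·11.572=8.427; a1+a2=6.894 < 8.427 ≤ a1+…+a3=8.868 → R3 fires; Z=4 E=2 Q=6 Y=5 X=6
Draw 4: a1=2.334, a2=5.700, a3=1.645, a4=4.056, a0=13.735; τ=−ln(0.3866)/13.735=0.069 → t=0.220; u2·a0=0.8702·13.735=11.952; a1+…+a3=9.679 < 11.952 ≤ a1+…+a4=13.735 → R4 fires; Z=5 E=1 Q=5 Y=5 X=8
Draw 5: a1=3.112, a2=4.750, a3=1.645, a4=1.690, a0=11.197; τ=−ln(0.7824)/11.197=0.022 → t=0.242; u2·a0=0.5619·11.197=6.292; a1=3.112 < 6.292 ≤ a1+a2=7.862 → R2 fires; Z=5 E=1 Q=4 Y=6 X=8
Draw 6: a1=3.112, a2=4.560, a3=1.974, a4=1.352, a0=10.998; τ=−ln(0.3657)/10.998=0.091 → t=0.333; u2·a0=0.4819·10.998=5.300; a1=3.112 < 5.300 ≤ a1+a2=7.672 → R2 fires; Z=5 E=1 Q=3 Y=7 X=8
Draw 7: a1=3.112, a2=3.990, a3=2.303, a4=1.014, a0=10.419; τ=−ln(0.2004)/10.419=0.154 → t=0.487; u2·a0=0.8916·10.419=9.290; a1+a2=7.102 < 9.290 ≤ a1+…+a3=9.405 → R3 fires; Z=5 E=1 Q=5 Y=6 X=8
Draw 8: a1=3.112, a2=5.700, a3=1.974, a4=1.690, a0=12.476; τ=−ln(0.1746)/12.476=0.140 → t=0.627; u2·a0=0.3621·12.476=4.518; a1=3.112 < 4.518 ≤ a1+a2=8.812 → R2 fires; Z=5 E=1 Q=4 Y=7 X=8
Draw 9: a1=3.112, a2=5.320, a3=2.303, a4=1.352, a0=12.087; τ=−ln(0.8147)/12.087=0.017 → t=0.644; u2·a0=0.3627·12.087=4.384; a1=3.112 < 4.384 ≤ a1+a2=8.432 → R2 fires; Z=5 E=1 Q=3 Y=8 X=8
Draw 10: a1=3.112, a2=4.560, a3=2.632, a4=1.014, a0=11.318; τ=−ln(0.6638)/11.318=0.036 → t=0.680; u2·a0=0.3122·11.318=3.533; a1=3.112 < 3.533 ≤ a1+a2=7.672 → R2 fires; Z=5 E=1 Q=2 Y=9 X=8
Draw 11: a1=3.112, a2=3.420, a3=2.961, a4=0.676, a0=10.169; τ=−ln(0.4684)/10.169=0.075 → t=0.755; u2·a0=0.9785·10.169=9.950; a1+…+a3=9.493 < 9.950 ≤ a1+…+a4=10.169 → R4 fires; Z=6 E=0 Q=1 Y=9 X=10
Draw 12: a1=3.890, a2=1.710, a3=2.961, a4=0.000, a0=8.561; τ=−ln(0.4314)/8.561=0.098 → t=0.853; u2·a0=0.5964·8.561=5.106; a1=3.890 < 5.106 ≤ a1+a2=5.600 → R2 fires; Z=6 E=0 Q=0 Y=10 X=10
Draw 13: a1=3.890, a2=0.000, a3=3.290, a4=0.000, a0=7.180; τ=−ln(0.7234)/7.180=0.045 → t=0.898; u2·a0=0.0920·7.180=0.661 ≤ a1=3.890 → R1 fires; Z=7 E=0 Q=0 Y=10 X=9
Draw 14: a1=3.501, a2=0.000, a3=3.290, a4=0.000, a0=6.791; τ=−ln(0.2467)/6.791=0.206 → t=1.104; u2·a0=0.7215·6.791=4.900; a1+a2=3.501 < 4.900 ≤ a1+…+a3=6.791 → R3 fires; Z=7 E=0 Q=2 Y=9 X=9
Draw 15: a1=3.501, a2=3.420, a3=2.961, a4=0.000, a0=9.882; τ=−ln(0.5686)/9.882=0.057 → t=1.161 > T=1.14: stop.
Y first becomes ≥ 8 when it reaches 8 at the event at t=0.644.

Threshold first reached at t = 0.644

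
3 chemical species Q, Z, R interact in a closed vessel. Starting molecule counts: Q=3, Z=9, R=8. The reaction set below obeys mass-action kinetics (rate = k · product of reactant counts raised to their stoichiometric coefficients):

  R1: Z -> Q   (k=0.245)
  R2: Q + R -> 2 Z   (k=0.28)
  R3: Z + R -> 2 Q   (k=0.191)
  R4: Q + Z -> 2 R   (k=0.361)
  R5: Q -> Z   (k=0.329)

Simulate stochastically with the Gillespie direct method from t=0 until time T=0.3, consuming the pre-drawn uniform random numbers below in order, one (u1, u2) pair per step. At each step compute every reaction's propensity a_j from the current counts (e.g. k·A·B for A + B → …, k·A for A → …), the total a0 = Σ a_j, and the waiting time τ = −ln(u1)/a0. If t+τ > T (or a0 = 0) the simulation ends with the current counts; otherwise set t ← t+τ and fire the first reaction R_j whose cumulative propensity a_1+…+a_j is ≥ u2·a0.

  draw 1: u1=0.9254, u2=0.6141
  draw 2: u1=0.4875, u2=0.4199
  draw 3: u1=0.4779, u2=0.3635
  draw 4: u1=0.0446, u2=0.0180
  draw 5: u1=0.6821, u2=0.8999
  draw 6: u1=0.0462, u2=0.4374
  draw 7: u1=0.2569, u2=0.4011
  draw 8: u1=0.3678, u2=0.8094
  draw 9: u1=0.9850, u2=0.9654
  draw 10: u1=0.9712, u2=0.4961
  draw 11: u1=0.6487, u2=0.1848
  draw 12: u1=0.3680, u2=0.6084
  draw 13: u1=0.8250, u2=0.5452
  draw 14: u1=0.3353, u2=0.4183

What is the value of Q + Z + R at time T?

Value at T = 20

Check how each reaction changes W = Q + Z + R (weight of products minus weight of reactants):
R1: Z -> Q: (1·1) − (1·1) = 1 − 1 = 0
R2: Q + R -> 2 Z: (1·2) − (1·1 + 1·1) = 2 − 2 = 0
R3: Z + R -> 2 Q: (1·2) − (1·1 + 1·1) = 2 − 2 = 0
R4: Q + Z -> 2 R: (1·2) − (1·1 + 1·1) = 2 − 2 = 0
R5: Q -> Z: (1·1) − (1·1) = 1 − 1 = 0
Every reaction leaves W unchanged, so W is conserved and no simulation is needed: W(T) = W(0) = 3 + 9 + 8 = 20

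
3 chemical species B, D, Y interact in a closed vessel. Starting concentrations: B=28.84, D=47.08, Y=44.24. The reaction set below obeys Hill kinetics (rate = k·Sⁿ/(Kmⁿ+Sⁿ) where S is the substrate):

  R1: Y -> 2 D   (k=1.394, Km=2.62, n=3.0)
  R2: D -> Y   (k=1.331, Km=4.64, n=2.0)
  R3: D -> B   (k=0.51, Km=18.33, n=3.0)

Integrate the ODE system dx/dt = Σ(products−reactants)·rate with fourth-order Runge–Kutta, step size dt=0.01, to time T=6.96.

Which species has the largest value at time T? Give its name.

RK4 with dt=0.01: 696 steps to T=6.96. Trajectory (selected grid times):
t=0.00: B=28.84 D=47.08 Y=44.24
t=0.77: B=29.21 D=47.84 Y=44.18
t=1.55: B=29.59 D=48.61 Y=44.12
t=2.32: B=29.96 D=49.37 Y=44.07
t=3.09: B=30.34 D=50.12 Y=44.01
t=3.87: B=30.72 D=50.89 Y=43.95
t=4.64: B=31.09 D=51.64 Y=43.89
t=5.41: B=31.47 D=52.39 Y=43.84
t=6.19: B=31.85 D=53.16 Y=43.78
t=6.96: B=32.23 D=53.91 Y=43.73
At T=6.96: B=32.23 D=53.91 Y=43.73; the largest is D.

Dominant species at T: D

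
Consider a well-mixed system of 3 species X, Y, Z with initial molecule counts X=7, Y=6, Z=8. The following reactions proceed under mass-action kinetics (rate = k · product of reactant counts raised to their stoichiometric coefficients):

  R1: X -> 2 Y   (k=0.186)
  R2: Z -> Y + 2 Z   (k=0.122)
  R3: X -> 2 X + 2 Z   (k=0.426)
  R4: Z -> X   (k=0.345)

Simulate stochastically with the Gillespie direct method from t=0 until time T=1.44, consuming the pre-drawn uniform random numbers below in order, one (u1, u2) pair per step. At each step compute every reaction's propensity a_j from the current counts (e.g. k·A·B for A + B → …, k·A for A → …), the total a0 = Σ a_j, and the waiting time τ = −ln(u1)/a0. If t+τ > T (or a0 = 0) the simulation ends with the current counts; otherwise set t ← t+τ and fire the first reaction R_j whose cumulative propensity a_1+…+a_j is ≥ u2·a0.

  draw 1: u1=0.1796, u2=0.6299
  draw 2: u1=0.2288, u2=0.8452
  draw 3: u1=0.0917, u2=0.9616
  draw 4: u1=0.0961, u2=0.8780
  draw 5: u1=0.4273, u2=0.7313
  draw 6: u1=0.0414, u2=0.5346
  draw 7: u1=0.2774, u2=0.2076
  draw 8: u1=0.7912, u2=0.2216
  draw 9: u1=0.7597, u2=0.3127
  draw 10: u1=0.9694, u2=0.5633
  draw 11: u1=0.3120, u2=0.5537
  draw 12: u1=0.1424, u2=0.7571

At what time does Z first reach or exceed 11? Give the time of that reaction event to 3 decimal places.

Threshold first reached at t = 1.213

t=0.000: X=7 Y=6 Z=8
Draw 1: a1=1.302, a2=0.976, a3=2.982, a4=2.760, a0=8.020; τ=−ln(0.1796)/8.020=0.214 → t=0.214; u2·a0=0.6299·8.020=5.052; a1+a2=2.278 < 5.052 ≤ a1+…+a3=5.260 → R3 fires; X=8 Y=6 Z=10
Draw 2: a1=1.488, a2=1.220, a3=3.408, a4=3.450, a0=9.566; τ=−ln(0.2288)/9.566=0.154 → t=0.368; u2·a0=0.8452·9.566=8.085; a1+…+a3=6.116 < 8.085 ≤ a1+…+a4=9.566 → R4 fires; X=9 Y=6 Z=9
Draw 3: a1=1.674, a2=1.098, a3=3.834, a4=3.105, a0=9.711; τ=−ln(0.0917)/9.711=0.246 → t=0.614; u2·a0=0.9616·9.711=9.338; a1+…+a3=6.606 < 9.338 ≤ a1+…+a4=9.711 → R4 fires; X=10 Y=6 Z=8
Draw 4: a1=1.860, a2=0.976, a3=4.260, a4=2.760, a0=9.856; τ=−ln(0.0961)/9.856=0.238 → t=0.852; u2·a0=0.8780·9.856=8.654; a1+…+a3=7.096 < 8.654 ≤ a1+…+a4=9.856 → R4 fires; X=11 Y=6 Z=7
Draw 5: a1=2.046, a2=0.854, a3=4.686, a4=2.415, a0=10.001; τ=−ln(0.4273)/10.001=0.085 → t=0.937; u2·a0=0.7313·10.001=7.314; a1+a2=2.900 < 7.314 ≤ a1+…+a3=7.586 → R3 fires; X=12 Y=6 Z=9
Draw 6: a1=2.232, a2=1.098, a3=5.112, a4=3.105, a0=11.547; τ=−ln(0.0414)/11.547=0.276 → t=1.213; u2·a0=0.5346·11.547=6.173; a1+a2=3.330 < 6.173 ≤ a1+…+a3=8.442 → R3 fires; X=13 Y=6 Z=11
Draw 7: a1=2.418, a2=1.342, a3=5.538, a4=3.795, a0=13.093; τ=−ln(0.2774)/13.093=0.098 → t=1.311; u2·a0=0.2076·13.093=2.718; a1=2.418 < 2.718 ≤ a1+a2=3.760 → R2 fires; X=13 Y=7 Z=12
Draw 8: a1=2.418, a2=1.464, a3=5.538, a4=4.140, a0=13.560; τ=−ln(0.7912)/13.560=0.017 → t=1.328; u2·a0=0.2216·13.560=3.005; a1=2.418 < 3.005 ≤ a1+a2=3.882 → R2 fires; X=13 Y=8 Z=13
Draw 9: a1=2.418, a2=1.586, a3=5.538, a4=4.485, a0=14.027; τ=−ln(0.7597)/14.027=0.020 → t=1.348; u2·a0=0.3127·14.027=4.386; a1+a2=4.004 < 4.386 ≤ a1+…+a3=9.542 → R3 fires; X=14 Y=8 Z=15
Draw 10: a1=2.604, a2=1.830, a3=5.964, a4=5.175, a0=15.573; τ=−ln(0.9694)/15.573=0.002 → t=1.350; u2·a0=0.5633·15.573=8.772; a1+a2=4.434 < 8.772 ≤ a1+…+a3=10.398 → R3 fires; X=15 Y=8 Z=17
Draw 11: a1=2.790, a2=2.074, a3=6.390, a4=5.865, a0=17.119; τ=−ln(0.3120)/17.119=0.068 → t=1.418; u2·a0=0.5537·17.119=9.479; a1+a2=4.864 < 9.479 ≤ a1+…+a3=11.254 → R3 fires; X=16 Y=8 Z=19
Draw 12: a1=2.976, a2=2.318, a3=6.816, a4=6.555, a0=18.665; τ=−ln(0.1424)/18.665=0.104 → t=1.522 > T=1.44: stop.
Z first becomes ≥ 11 when it reaches 11 at the event at t=1.213.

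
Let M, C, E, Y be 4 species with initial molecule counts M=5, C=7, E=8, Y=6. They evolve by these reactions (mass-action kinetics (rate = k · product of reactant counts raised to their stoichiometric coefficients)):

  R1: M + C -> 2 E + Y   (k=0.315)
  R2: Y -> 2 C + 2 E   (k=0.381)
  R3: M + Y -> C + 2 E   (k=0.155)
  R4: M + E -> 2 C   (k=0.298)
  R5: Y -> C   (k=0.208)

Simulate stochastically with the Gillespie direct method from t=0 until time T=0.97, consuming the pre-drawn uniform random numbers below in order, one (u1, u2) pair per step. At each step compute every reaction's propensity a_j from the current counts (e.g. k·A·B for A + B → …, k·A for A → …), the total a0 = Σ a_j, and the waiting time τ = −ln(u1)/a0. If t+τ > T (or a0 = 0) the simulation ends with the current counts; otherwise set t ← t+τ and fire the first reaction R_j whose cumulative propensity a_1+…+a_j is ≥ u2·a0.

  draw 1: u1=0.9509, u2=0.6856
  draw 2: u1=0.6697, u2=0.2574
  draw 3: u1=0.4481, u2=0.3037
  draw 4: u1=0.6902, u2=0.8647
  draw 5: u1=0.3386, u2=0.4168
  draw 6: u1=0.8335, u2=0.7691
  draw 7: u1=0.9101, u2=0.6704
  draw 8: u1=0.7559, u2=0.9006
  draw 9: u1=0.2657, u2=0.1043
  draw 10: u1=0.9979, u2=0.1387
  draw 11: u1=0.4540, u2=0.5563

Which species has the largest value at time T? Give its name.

t=0.000: M=5 C=7 E=8 Y=6
Draw 1: a1=11.025, a2=2.286, a3=4.650, a4=11.920, a5=1.248, a0=31.129; τ=−ln(0.9509)/31.129=0.002 → t=0.002; u2·a0=0.6856·31.129=21.342; a1+…+a3=17.961 < 21.342 ≤ a1+…+a4=29.881 → R4 fires; M=4 C=9 E=7 Y=6
Draw 2: a1=11.340, a2=2.286, a3=3.720, a4=8.344, a5=1.248, a0=26.938; τ=−ln(0.6697)/26.938=0.015 → t=0.017; u2·a0=0.2574·26.938=6.934 ≤ a1=11.340 → R1 fires; M=3 C=8 E=9 Y=7
Draw 3: a1=7.560, a2=2.667, a3=3.255, a4=8.046, a5=1.456, a0=22.984; τ=−ln(0.4481)/22.984=0.035 → t=0.051; u2·a0=0.3037·22.984=6.980 ≤ a1=7.560 → R1 fires; M=2 C=7 E=11 Y=8
Draw 4: a1=4.410, a2=3.048, a3=2.480, a4=6.556, a5=1.664, a0=18.158; τ=−ln(0.6902)/18.158=0.020 → t=0.072; u2·a0=0.8647·18.158=15.701; a1+…+a3=9.938 < 15.701 ≤ a1+…+a4=16.494 → R4 fires; M=1 C=9 E=10 Y=8
Draw 5: a1=2.835, a2=3.048, a3=1.240, a4=2.980, a5=1.664, a0=11.767; τ=−ln(0.3386)/11.767=0.092 → t=0.164; u2·a0=0.4168·11.767=4.904; a1=2.835 < 4.904 ≤ a1+a2=5.883 → R2 fires; M=1 C=11 E=12 Y=7
Draw 6: a1=3.465, a2=2.667, a3=1.085, a4=3.576, a5=1.456, a0=12.249; τ=−ln(0.8335)/12.249=0.015 → t=0.179; u2·a0=0.7691·12.249=9.421; a1+…+a3=7.217 < 9.421 ≤ a1+…+a4=10.793 → R4 fires; M=0 C=13 E=11 Y=7
Draw 7: a1=0.000, a2=2.667, a3=0.000, a4=0.000, a5=1.456, a0=4.123; τ=−ln(0.9101)/4.123=0.023 → t=0.202; u2·a0=0.6704·4.123=2.764; a1+…+a4=2.667 < 2.764 ≤ a1+…+a5=4.123 → R5 fires; M=0 C=14 E=11 Y=6
Draw 8: a1=0.000, a2=2.286, a3=0.000, a4=0.000, a5=1.248, a0=3.534; τ=−ln(0.7559)/3.534=0.079 → t=0.281; u2·a0=0.9006·3.534=3.183; a1+…+a4=2.286 < 3.183 ≤ a1+…+a5=3.534 → R5 fires; M=0 C=15 E=11 Y=5
Draw 9: a1=0.000, a2=1.905, a3=0.000, a4=0.000, a5=1.040, a0=2.945; τ=−ln(0.2657)/2.945=0.450 → t=0.731; u2·a0=0.1043·2.945=0.307; a1=0.000 < 0.307 ≤ a1+a2=1.905 → R2 fires; M=0 C=17 E=13 Y=4
Draw 10: a1=0.000, a2=1.524, a3=0.000, a4=0.000, a5=0.832, a0=2.356; τ=−ln(0.9979)/2.356=0.001 → t=0.732; u2·a0=0.1387·2.356=0.327; a1=0.000 < 0.327 ≤ a1+a2=1.524 → R2 fires; M=0 C=19 E=15 Y=3
Draw 11: a1=0.000, a2=1.143, a3=0.000, a4=0.000, a5=0.624, a0=1.767; τ=−ln(0.4540)/1.767=0.447 → t=1.179 > T=0.97: stop.
At T=0.97: M=0 C=19 E=15 Y=3; the largest is C.

Dominant species at T: C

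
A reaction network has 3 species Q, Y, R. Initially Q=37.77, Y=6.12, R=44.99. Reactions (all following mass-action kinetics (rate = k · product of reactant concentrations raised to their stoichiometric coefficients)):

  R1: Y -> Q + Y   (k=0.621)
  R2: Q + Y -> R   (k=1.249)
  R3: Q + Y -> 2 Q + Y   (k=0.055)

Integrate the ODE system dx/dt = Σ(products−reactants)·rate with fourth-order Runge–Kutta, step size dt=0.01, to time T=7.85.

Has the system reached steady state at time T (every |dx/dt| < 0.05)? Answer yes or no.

RK4 with dt=0.01: 785 steps to T=7.85. Trajectory (selected grid times):
t=0.00: Q=37.77 Y=6.12 R=44.99
t=0.87: Q=32.01 Y=0.00 R=51.11
t=1.74: Q=32.01 Y=0.00 R=51.11
t=2.62: Q=32.01 Y=0.00 R=51.11
t=3.49: Q=32.01 Y=0.00 R=51.11
t=4.36: Q=32.01 Y=0.00 R=51.11
t=5.23: Q=32.01 Y=0.00 R=51.11
t=6.11: Q=32.01 Y=0.00 R=51.11
t=6.98: Q=32.01 Y=0.00 R=51.11
t=7.85: Q=32.01 Y=0.00 R=51.11
Rates at T: R1=0.0000, R2=0.0000, R3=0.0000
dx/dt at T (Σ net stoichiometry × rate): Q=-0.0000, Y=-0.0000, R=+0.0000
Largest |dx/dt| is |-0.0000| (Y) < 0.05 → steady.

Steady state at T: yes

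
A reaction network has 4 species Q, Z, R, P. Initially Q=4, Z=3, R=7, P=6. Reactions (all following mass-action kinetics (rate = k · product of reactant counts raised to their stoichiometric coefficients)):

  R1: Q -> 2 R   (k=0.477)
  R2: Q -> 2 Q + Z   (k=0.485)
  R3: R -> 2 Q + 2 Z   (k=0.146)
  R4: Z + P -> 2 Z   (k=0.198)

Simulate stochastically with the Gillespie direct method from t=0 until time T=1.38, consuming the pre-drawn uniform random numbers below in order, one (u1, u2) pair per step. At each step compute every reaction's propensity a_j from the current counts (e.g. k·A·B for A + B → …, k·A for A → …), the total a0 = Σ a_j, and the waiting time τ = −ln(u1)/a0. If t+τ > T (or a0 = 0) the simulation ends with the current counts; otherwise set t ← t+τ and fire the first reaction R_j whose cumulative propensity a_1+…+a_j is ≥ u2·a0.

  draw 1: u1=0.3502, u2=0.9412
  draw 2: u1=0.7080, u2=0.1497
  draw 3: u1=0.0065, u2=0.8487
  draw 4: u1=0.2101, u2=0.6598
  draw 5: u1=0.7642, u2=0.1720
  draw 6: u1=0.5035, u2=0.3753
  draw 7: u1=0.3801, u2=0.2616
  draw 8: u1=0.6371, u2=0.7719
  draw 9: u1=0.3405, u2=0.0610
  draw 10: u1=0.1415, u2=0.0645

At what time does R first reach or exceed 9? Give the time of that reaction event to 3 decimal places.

t=0.000: Q=4 Z=3 R=7 P=6
Draw 1: a1=1.908, a2=1.940, a3=1.022, a4=3.564, a0=8.434; τ=−ln(0.3502)/8.434=0.124 → t=0.124; u2·a0=0.9412·8.434=7.938; a1+…+a3=4.870 < 7.938 ≤ a1+…+a4=8.434 → R4 fires; Q=4 Z=4 R=7 P=5
Draw 2: a1=1.908, a2=1.940, a3=1.022, a4=3.960, a0=8.830; τ=−ln(0.7080)/8.830=0.039 → t=0.164; u2·a0=0.1497·8.830=1.322 ≤ a1=1.908 → R1 fires; Q=3 Z=4 R=9 P=5
Draw 3: a1=1.431, a2=1.455, a3=1.314, a4=3.960, a0=8.160; τ=−ln(0.0065)/8.160=0.617 → t=0.781; u2·a0=0.8487·8.160=6.925; a1+…+a3=4.200 < 6.925 ≤ a1+…+a4=8.160 → R4 fires; Q=3 Z=5 R=9 P=4
Draw 4: a1=1.431, a2=1.455, a3=1.314, a4=3.960, a0=8.160; τ=−ln(0.2101)/8.160=0.191 → t=0.972; u2·a0=0.6598·8.160=5.384; a1+…+a3=4.200 < 5.384 ≤ a1+…+a4=8.160 → R4 fires; Q=3 Z=6 R=9 P=3
Draw 5: a1=1.431, a2=1.455, a3=1.314, a4=3.564, a0=7.764; τ=−ln(0.7642)/7.764=0.035 → t=1.007; u2·a0=0.1720·7.764=1.335 ≤ a1=1.431 → R1 fires; Q=2 Z=6 R=11 P=3
Draw 6: a1=0.954, a2=0.970, a3=1.606, a4=3.564, a0=7.094; τ=−ln(0.5035)/7.094=0.097 → t=1.103; u2·a0=0.3753·7.094=2.662; a1+a2=1.924 < 2.662 ≤ a1+…+a3=3.530 → R3 fires; Q=4 Z=8 R=10 P=3
Draw 7: a1=1.908, a2=1.940, a3=1.460, a4=4.752, a0=10.060; τ=−ln(0.3801)/10.060=0.096 → t=1.199; u2·a0=0.2616·10.060=2.632; a1=1.908 < 2.632 ≤ a1+a2=3.848 → R2 fires; Q=5 Z=9 R=10 P=3
Draw 8: a1=2.385, a2=2.425, a3=1.460, a4=5.346, a0=11.616; τ=−ln(0.6371)/11.616=0.039 → t=1.238; u2·a0=0.7719·11.616=8.966; a1+…+a3=6.270 < 8.966 ≤ a1+…+a4=11.616 → R4 fires; Q=5 Z=10 R=10 P=2
Draw 9: a1=2.385, a2=2.425, a3=1.460, a4=3.960, a0=10.230; τ=−ln(0.3405)/10.230=0.105 → t=1.344; u2·a0=0.0610·10.230=0.624 ≤ a1=2.385 → R1 fires; Q=4 Z=10 R=12 P=2
Draw 10: a1=1.908, a2=1.940, a3=1.752, a4=3.960, a0=9.560; τ=−ln(0.1415)/9.560=0.205 → t=1.548 > T=1.38: stop.
R first becomes ≥ 9 when it reaches 9 at the event at t=0.164.

Threshold first reached at t = 0.164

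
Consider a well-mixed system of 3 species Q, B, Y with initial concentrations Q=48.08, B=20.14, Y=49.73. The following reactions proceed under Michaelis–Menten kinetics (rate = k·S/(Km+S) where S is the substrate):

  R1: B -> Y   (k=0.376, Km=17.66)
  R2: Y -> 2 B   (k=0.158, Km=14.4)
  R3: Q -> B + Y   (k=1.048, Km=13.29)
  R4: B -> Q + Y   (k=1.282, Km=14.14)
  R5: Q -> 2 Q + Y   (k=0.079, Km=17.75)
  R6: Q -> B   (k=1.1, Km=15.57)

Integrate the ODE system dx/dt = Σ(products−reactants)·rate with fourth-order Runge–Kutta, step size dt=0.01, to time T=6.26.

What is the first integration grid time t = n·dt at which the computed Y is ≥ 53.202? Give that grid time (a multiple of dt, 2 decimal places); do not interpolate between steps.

RK4 with dt=0.01: 626 steps to T=6.26. Trajectory (selected grid times):
t=0.00: Q=48.08 B=20.14 Y=49.73
t=0.70: Q=47.50 B=20.79 Y=50.93
t=1.39: Q=46.93 B=21.43 Y=52.12
t=2.01: Q=46.43 B=21.99 Y=53.19
t=2.02: Q=46.42 B=22.00 Y=53.21
t=2.09: Q=46.37 B=22.06 Y=53.33
t=2.78: Q=45.82 B=22.68 Y=54.53
t=3.48: Q=45.27 B=23.29 Y=55.76
t=4.17: Q=44.74 B=23.88 Y=56.97
t=4.87: Q=44.21 B=24.48 Y=58.21
t=5.56: Q=43.70 B=25.05 Y=59.43
t=6.26: Q=43.19 B=25.63 Y=60.67
Y(2.01)=53.194 < 53.202 but Y(2.02)=53.212 ≥ 53.202, so the first grid time is t=2.02.

Threshold first reached at t = 2.02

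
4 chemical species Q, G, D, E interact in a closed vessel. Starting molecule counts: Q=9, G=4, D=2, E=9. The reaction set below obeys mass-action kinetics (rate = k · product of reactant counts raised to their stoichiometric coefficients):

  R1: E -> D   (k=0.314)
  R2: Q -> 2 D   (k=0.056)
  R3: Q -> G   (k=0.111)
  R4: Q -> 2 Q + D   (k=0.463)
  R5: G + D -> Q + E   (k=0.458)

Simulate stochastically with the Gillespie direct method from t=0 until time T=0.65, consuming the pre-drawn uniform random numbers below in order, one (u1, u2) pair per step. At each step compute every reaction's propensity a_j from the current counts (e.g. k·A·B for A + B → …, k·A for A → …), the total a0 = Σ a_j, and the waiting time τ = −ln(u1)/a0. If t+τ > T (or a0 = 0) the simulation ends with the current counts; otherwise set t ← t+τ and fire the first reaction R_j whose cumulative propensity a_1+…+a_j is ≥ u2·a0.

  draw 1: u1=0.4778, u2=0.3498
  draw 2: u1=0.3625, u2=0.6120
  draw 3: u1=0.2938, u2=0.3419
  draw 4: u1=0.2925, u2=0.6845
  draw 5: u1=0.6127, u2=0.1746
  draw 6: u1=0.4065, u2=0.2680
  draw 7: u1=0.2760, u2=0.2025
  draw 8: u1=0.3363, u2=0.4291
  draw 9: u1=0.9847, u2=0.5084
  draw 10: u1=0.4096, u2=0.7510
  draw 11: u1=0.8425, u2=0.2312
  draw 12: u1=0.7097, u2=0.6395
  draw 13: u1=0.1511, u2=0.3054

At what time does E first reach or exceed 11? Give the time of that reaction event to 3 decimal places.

t=0.000: Q=9 G=4 D=2 E=9
Draw 1: a1=2.826, a2=0.504, a3=0.999, a4=4.167, a5=3.664, a0=12.160; τ=−ln(0.4778)/12.160=0.061 → t=0.061; u2·a0=0.3498·12.160=4.254; a1+a2=3.330 < 4.254 ≤ a1+…+a3=4.329 → R3 fires; Q=8 G=5 D=2 E=9
Draw 2: a1=2.826, a2=0.448, a3=0.888, a4=3.704, a5=4.580, a0=12.446; τ=−ln(0.3625)/12.446=0.082 → t=0.142; u2·a0=0.6120·12.446=7.617; a1+…+a3=4.162 < 7.617 ≤ a1+…+a4=7.866 → R4 fires; Q=9 G=5 D=3 E=9
Draw 3: a1=2.826, a2=0.504, a3=0.999, a4=4.167, a5=6.870, a0=15.366; τ=−ln(0.2938)/15.366=0.080 → t=0.222; u2·a0=0.3419·15.366=5.254; a1+…+a3=4.329 < 5.254 ≤ a1+…+a4=8.496 → R4 fires; Q=10 G=5 D=4 E=9
Draw 4: a1=2.826, a2=0.560, a3=1.110, a4=4.630, a5=9.160, a0=18.286; τ=−ln(0.2925)/18.286=0.067 → t=0.289; u2·a0=0.6845·18.286=12.517; a1+…+a4=9.126 < 12.517 ≤ a1+…+a5=18.286 → R5 fires; Q=11 G=4 D=3 E=10
Draw 5: a1=3.140, a2=0.616, a3=1.221, a4=5.093, a5=5.496, a0=15.566; τ=−ln(0.6127)/15.566=0.031 → t=0.321; u2·a0=0.1746·15.566=2.718 ≤ a1=3.140 → R1 fires; Q=11 G=4 D=4 E=9
Draw 6: a1=2.826, a2=0.616, a3=1.221, a4=5.093, a5=7.328, a0=17.084; τ=−ln(0.4065)/17.084=0.053 → t=0.373; u2·a0=0.2680·17.084=4.579; a1+a2=3.442 < 4.579 ≤ a1+…+a3=4.663 → R3 fires; Q=10 G=5 D=4 E=9
Draw 7: a1=2.826, a2=0.560, a3=1.110, a4=4.630, a5=9.160, a0=18.286; τ=−ln(0.2760)/18.286=0.070 → t=0.444; u2·a0=0.2025·18.286=3.703; a1+a2=3.386 < 3.703 ≤ a1+…+a3=4.496 → R3 fires; Q=9 G=6 D=4 E=9
Draw 8: a1=2.826, a2=0.504, a3=0.999, a4=4.167, a5=10.992, a0=19.488; τ=−ln(0.3363)/19.488=0.056 → t=0.500; u2·a0=0.4291·19.488=8.362; a1+…+a3=4.329 < 8.362 ≤ a1+…+a4=8.496 → R4 fires; Q=10 G=6 D=5 E=9
Draw 9: a1=2.826, a2=0.560, a3=1.110, a4=4.630, a5=13.740, a0=22.866; τ=−ln(0.9847)/22.866=0.001 → t=0.500; u2·a0=0.5084·22.866=11.625; a1+…+a4=9.126 < 11.625 ≤ a1+…+a5=22.866 → R5 fires; Q=11 G=5 D=4 E=10
Draw 10: a1=3.140, a2=0.616, a3=1.221, a4=5.093, a5=9.160, a0=19.230; τ=−ln(0.4096)/19.230=0.046 → t=0.547; u2·a0=0.7510·19.230=14.442; a1+…+a4=10.070 < 14.442 ≤ a1+…+a5=19.230 → R5 fires; Q=12 G=4 D=3 E=11
Draw 11: a1=3.454, a2=0.672, a3=1.332, a4=5.556, a5=5.496, a0=16.510; τ=−ln(0.8425)/16.510=0.010 → t=0.557; u2·a0=0.2312·16.510=3.817; a1=3.454 < 3.817 ≤ a1+a2=4.126 → R2 fires; Q=11 G=4 D=5 E=11
Draw 12: a1=3.454, a2=0.616, a3=1.221, a4=5.093, a5=9.160, a0=19.544; τ=−ln(0.7097)/19.544=0.018 → t=0.575; u2·a0=0.6395·19.544=12.498; a1+…+a4=10.384 < 12.498 ≤ a1+…+a5=19.544 → R5 fires; Q=12 G=3 D=4 E=12
Draw 13: a1=3.768, a2=0.672, a3=1.332, a4=5.556, a5=5.496, a0=16.824; τ=−ln(0.1511)/16.824=0.112 → t=0.687 > T=0.65: stop.
E first becomes ≥ 11 when it reaches 11 at the event at t=0.547.

Threshold first reached at t = 0.547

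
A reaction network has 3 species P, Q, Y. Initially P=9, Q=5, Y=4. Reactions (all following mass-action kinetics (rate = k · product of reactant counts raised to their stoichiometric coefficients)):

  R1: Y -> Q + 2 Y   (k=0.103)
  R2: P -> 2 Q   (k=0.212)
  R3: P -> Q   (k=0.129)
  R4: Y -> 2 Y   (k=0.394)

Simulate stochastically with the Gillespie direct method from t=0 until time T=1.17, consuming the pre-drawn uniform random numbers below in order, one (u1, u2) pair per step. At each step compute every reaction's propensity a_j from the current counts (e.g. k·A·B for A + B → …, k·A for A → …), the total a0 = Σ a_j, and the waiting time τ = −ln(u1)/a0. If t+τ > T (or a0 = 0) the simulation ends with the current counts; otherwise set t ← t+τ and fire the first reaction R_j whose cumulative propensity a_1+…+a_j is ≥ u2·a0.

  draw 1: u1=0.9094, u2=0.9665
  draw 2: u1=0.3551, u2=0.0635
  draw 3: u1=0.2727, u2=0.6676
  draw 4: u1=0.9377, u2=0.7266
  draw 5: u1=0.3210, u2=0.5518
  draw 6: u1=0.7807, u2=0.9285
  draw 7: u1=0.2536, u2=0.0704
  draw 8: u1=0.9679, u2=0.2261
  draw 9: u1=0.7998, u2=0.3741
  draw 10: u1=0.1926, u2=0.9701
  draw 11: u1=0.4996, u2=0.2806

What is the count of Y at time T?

Y at T = 11

t=0.000: P=9 Q=5 Y=4
Draw 1: a1=0.412, a2=1.908, a3=1.161, a4=1.576, a0=5.057; τ=−ln(0.9094)/5.057=0.019 → t=0.019; u2·a0=0.9665·5.057=4.888; a1+…+a3=3.481 < 4.888 ≤ a1+…+a4=5.057 → R4 fires; P=9 Q=5 Y=5
Draw 2: a1=0.515, a2=1.908, a3=1.161, a4=1.970, a0=5.554; τ=−ln(0.3551)/5.554=0.186 → t=0.205; u2·a0=0.0635·5.554=0.353 ≤ a1=0.515 → R1 fires; P=9 Q=6 Y=6
Draw 3: a1=0.618, a2=1.908, a3=1.161, a4=2.364, a0=6.051; τ=−ln(0.2727)/6.051=0.215 → t=0.420; u2·a0=0.6676·6.051=4.040; a1+…+a3=3.687 < 4.040 ≤ a1+…+a4=6.051 → R4 fires; P=9 Q=6 Y=7
Draw 4: a1=0.721, a2=1.908, a3=1.161, a4=2.758, a0=6.548; τ=−ln(0.9377)/6.548=0.010 → t=0.430; u2·a0=0.7266·6.548=4.758; a1+…+a3=3.790 < 4.758 ≤ a1+…+a4=6.548 → R4 fires; P=9 Q=6 Y=8
Draw 5: a1=0.824, a2=1.908, a3=1.161, a4=3.152, a0=7.045; τ=−ln(0.3210)/7.045=0.161 → t=0.591; u2·a0=0.5518·7.045=3.887; a1+a2=2.732 < 3.887 ≤ a1+…+a3=3.893 → R3 fires; P=8 Q=7 Y=8
Draw 6: a1=0.824, a2=1.696, a3=1.032, a4=3.152, a0=6.704; τ=−ln(0.7807)/6.704=0.037 → t=0.628; u2·a0=0.9285·6.704=6.225; a1+…+a3=3.552 < 6.225 ≤ a1+…+a4=6.704 → R4 fires; P=8 Q=7 Y=9
Draw 7: a1=0.927, a2=1.696, a3=1.032, a4=3.546, a0=7.201; τ=−ln(0.2536)/7.201=0.191 → t=0.819; u2·a0=0.0704·7.201=0.507 ≤ a1=0.927 → R1 fires; P=8 Q=8 Y=10
Draw 8: a1=1.030, a2=1.696, a3=1.032, a4=3.940, a0=7.698; τ=−ln(0.9679)/7.698=0.004 → t=0.823; u2·a0=0.2261·7.698=1.741; a1=1.030 < 1.741 ≤ a1+a2=2.726 → R2 fires; P=7 Q=10 Y=10
Draw 9: a1=1.030, a2=1.484, a3=0.903, a4=3.940, a0=7.357; τ=−ln(0.7998)/7.357=0.030 → t=0.853; u2·a0=0.3741·7.357=2.752; a1+a2=2.514 < 2.752 ≤ a1+…+a3=3.417 → R3 fires; P=6 Q=11 Y=10
Draw 10: a1=1.030, a2=1.272, a3=0.774, a4=3.940, a0=7.016; τ=−ln(0.1926)/7.016=0.235 → t=1.088; u2·a0=0.9701·7.016=6.806; a1+…+a3=3.076 < 6.806 ≤ a1+…+a4=7.016 → R4 fires; P=6 Q=11 Y=11
Draw 11: a1=1.133, a2=1.272, a3=0.774, a4=4.334, a0=7.513; τ=−ln(0.4996)/7.513=0.092 → t=1.180 > T=1.17: stop.
Read off Y at T=1.17: 11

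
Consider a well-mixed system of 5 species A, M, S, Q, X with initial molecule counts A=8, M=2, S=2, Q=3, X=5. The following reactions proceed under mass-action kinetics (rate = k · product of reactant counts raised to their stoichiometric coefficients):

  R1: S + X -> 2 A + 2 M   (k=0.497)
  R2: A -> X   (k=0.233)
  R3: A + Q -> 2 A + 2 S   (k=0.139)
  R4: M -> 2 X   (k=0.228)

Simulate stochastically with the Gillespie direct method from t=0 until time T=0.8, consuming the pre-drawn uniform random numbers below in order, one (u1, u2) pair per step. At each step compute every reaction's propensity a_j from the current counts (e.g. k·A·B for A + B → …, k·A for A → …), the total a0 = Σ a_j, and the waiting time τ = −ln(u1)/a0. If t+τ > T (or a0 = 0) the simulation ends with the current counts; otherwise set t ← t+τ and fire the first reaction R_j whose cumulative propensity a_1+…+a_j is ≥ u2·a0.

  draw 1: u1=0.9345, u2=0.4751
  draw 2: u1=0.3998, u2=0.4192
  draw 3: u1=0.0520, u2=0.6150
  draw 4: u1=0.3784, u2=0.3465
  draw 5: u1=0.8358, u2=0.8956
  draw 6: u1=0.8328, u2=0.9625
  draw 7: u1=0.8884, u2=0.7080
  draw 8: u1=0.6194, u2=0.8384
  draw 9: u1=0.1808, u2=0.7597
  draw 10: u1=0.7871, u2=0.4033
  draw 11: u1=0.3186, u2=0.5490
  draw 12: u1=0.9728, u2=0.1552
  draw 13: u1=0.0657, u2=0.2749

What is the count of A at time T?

A at T = 17

t=0.000: A=8 M=2 S=2 Q=3 X=5
Draw 1: a1=4.970, a2=1.864, a3=3.336, a4=0.456, a0=10.626; τ=−ln(0.9345)/10.626=0.006 → t=0.006; u2·a0=0.4751·10.626=5.048; a1=4.970 < 5.048 ≤ a1+a2=6.834 → R2 fires; A=7 M=2 S=2 Q=3 X=6
Draw 2: a1=5.964, a2=1.631, a3=2.919, a4=0.456, a0=10.970; τ=−ln(0.3998)/10.970=0.084 → t=0.090; u2·a0=0.4192·10.970=4.599 ≤ a1=5.964 → R1 fires; A=9 M=4 S=1 Q=3 X=5
Draw 3: a1=2.485, a2=2.097, a3=3.753, a4=0.912, a0=9.247; τ=−ln(0.0520)/9.247=0.320 → t=0.410; u2·a0=0.6150·9.247=5.687; a1+a2=4.582 < 5.687 ≤ a1+…+a3=8.335 → R3 fires; A=10 M=4 S=3 Q=2 X=5
Draw 4: a1=7.455, a2=2.330, a3=2.780, a4=0.912, a0=13.477; τ=−ln(0.3784)/13.477=0.072 → t=0.482; u2·a0=0.3465·13.477=4.670 ≤ a1=7.455 → R1 fires; A=12 M=6 S=2 Q=2 X=4
Draw 5: a1=3.976, a2=2.796, a3=3.336, a4=1.368, a0=11.476; τ=−ln(0.8358)/11.476=0.016 → t=0.497; u2·a0=0.8956·11.476=10.278; a1+…+a3=10.108 < 10.278 ≤ a1+…+a4=11.476 → R4 fires; A=12 M=5 S=2 Q=2 X=6
Draw 6: a1=5.964, a2=2.796, a3=3.336, a4=1.140, a0=13.236; τ=−ln(0.8328)/13.236=0.014 → t=0.511; u2·a0=0.9625·13.236=12.740; a1+…+a3=12.096 < 12.740 ≤ a1+…+a4=13.236 → R4 fires; A=12 M=4 S=2 Q=2 X=8
Draw 7: a1=7.952, a2=2.796, a3=3.336, a4=0.912, a0=14.996; τ=−ln(0.8884)/14.996=0.008 → t=0.519; u2·a0=0.7080·14.996=10.617; a1=7.952 < 10.617 ≤ a1+a2=10.748 → R2 fires; A=11 M=4 S=2 Q=2 X=9
Draw 8: a1=8.946, a2=2.563, a3=3.058, a4=0.912, a0=15.479; τ=−ln(0.6194)/15.479=0.031 → t=0.550; u2·a0=0.8384·15.479=12.978; a1+a2=11.509 < 12.978 ≤ a1+…+a3=14.567 → R3 fires; A=12 M=4 S=4 Q=1 X=9
Draw 9: a1=17.892, a2=2.796, a3=1.668, a4=0.912, a0=23.268; τ=−ln(0.1808)/23.268=0.074 → t=0.624; u2·a0=0.7597·23.268=17.677 ≤ a1=17.892 → R1 fires; A=14 M=6 S=3 Q=1 X=8
Draw 10: a1=11.928, a2=3.262, a3=1.946, a4=1.368, a0=18.504; τ=−ln(0.7871)/18.504=0.013 → t=0.637; u2·a0=0.4033·18.504=7.463 ≤ a1=11.928 → R1 fires; A=16 M=8 S=2 Q=1 X=7
Draw 11: a1=6.958, a2=3.728, a3=2.224, a4=1.824, a0=14.734; τ=−ln(0.3186)/14.734=0.078 → t=0.714; u2·a0=0.5490·14.734=8.089; a1=6.958 < 8.089 ≤ a1+a2=10.686 → R2 fires; A=15 M=8 S=2 Q=1 X=8
Draw 12: a1=7.952, a2=3.495, a3=2.085, a4=1.824, a0=15.356; τ=−ln(0.9728)/15.356=0.002 → t=0.716; u2·a0=0.1552·15.356=2.383 ≤ a1=7.952 → R1 fires; A=17 M=10 S=1 Q=1 X=7
Draw 13: a1=3.479, a2=3.961, a3=2.363, a4=2.280, a0=12.083; τ=−ln(0.0657)/12.083=0.225 → t=0.941 > T=0.8: stop.
Read off A at T=0.8: 17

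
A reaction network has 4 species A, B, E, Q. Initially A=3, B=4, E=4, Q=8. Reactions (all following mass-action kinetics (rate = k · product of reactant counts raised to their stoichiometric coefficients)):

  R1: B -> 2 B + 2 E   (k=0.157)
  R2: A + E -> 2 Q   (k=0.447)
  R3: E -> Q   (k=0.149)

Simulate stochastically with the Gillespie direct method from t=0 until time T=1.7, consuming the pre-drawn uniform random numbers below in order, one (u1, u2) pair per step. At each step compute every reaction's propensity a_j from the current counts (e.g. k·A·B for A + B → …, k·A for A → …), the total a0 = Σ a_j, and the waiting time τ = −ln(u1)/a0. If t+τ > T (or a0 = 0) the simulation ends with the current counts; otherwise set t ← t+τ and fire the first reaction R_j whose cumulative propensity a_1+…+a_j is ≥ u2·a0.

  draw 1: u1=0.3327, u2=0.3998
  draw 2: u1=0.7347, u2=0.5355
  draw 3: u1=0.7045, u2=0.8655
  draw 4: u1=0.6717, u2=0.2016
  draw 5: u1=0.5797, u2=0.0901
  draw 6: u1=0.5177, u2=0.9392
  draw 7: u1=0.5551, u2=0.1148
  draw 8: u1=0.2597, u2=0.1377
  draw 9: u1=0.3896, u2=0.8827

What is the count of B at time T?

t=0.000: A=3 B=4 E=4 Q=8
Draw 1: a1=0.628, a2=5.364, a3=0.596, a0=6.588; τ=−ln(0.3327)/6.588=0.167 → t=0.167; u2·a0=0.3998·6.588=2.634; a1=0.628 < 2.634 ≤ a1+a2=5.992 → R2 fires; A=2 B=4 E=3 Q=10
Draw 2: a1=0.628, a2=2.682, a3=0.447, a0=3.757; τ=−ln(0.7347)/3.757=0.082 → t=0.249; u2·a0=0.5355·3.757=2.012; a1=0.628 < 2.012 ≤ a1+a2=3.310 → R2 fires; A=1 B=4 E=2 Q=12
Draw 3: a1=0.628, a2=0.894, a3=0.298, a0=1.820; τ=−ln(0.7045)/1.820=0.192 → t=0.442; u2·a0=0.8655·1.820=1.575; a1+a2=1.522 < 1.575 ≤ a1+…+a3=1.820 → R3 fires; A=1 B=4 E=1 Q=13
Draw 4: a1=0.628, a2=0.447, a3=0.149, a0=1.224; τ=−ln(0.6717)/1.224=0.325 → t=0.767; u2·a0=0.2016·1.224=0.247 ≤ a1=0.628 → R1 fires; A=1 B=5 E=3 Q=13
Draw 5: a1=0.785, a2=1.341, a3=0.447, a0=2.573; τ=−ln(0.5797)/2.573=0.212 → t=0.979; u2·a0=0.0901·2.573=0.232 ≤ a1=0.785 → R1 fires; A=1 B=6 E=5 Q=13
Draw 6: a1=0.942, a2=2.235, a3=0.745, a0=3.922; τ=−ln(0.5177)/3.922=0.168 → t=1.146; u2·a0=0.9392·3.922=3.684; a1+a2=3.177 < 3.684 ≤ a1+…+a3=3.922 → R3 fires; A=1 B=6 E=4 Q=14
Draw 7: a1=0.942, a2=1.788, a3=0.596, a0=3.326; τ=−ln(0.5551)/3.326=0.177 → t=1.323; u2·a0=0.1148·3.326=0.382 ≤ a1=0.942 → R1 fires; A=1 B=7 E=6 Q=14
Draw 8: a1=1.099, a2=2.682, a3=0.894, a0=4.675; τ=−ln(0.2597)/4.675=0.288 → t=1.612; u2·a0=0.1377·4.675=0.644 ≤ a1=1.099 → R1 fires; A=1 B=8 E=8 Q=14
Draw 9: a1=1.256, a2=3.576, a3=1.192, a0=6.024; τ=−ln(0.3896)/6.024=0.156 → t=1.768 > T=1.7: stop.
Read off B at T=1.7: 8

B at T = 8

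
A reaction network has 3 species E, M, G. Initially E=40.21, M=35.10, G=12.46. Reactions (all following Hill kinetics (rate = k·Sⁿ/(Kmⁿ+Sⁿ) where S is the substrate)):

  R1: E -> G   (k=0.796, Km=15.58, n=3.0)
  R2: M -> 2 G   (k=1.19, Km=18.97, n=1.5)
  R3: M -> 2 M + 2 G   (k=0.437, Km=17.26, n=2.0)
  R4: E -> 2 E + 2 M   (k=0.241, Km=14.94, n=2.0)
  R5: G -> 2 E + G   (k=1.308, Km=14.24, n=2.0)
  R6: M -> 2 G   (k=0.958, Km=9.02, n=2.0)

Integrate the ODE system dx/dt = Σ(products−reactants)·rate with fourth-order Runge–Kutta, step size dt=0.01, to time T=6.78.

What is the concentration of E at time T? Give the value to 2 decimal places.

RK4 with dt=0.01: 678 steps to T=6.78. Trajectory (selected grid times):
t=0.00: E=40.21 M=35.10 G=12.46
t=0.75: E=40.79 M=34.37 G=16.17
t=1.51: E=41.60 M=33.64 G=19.91
t=2.26: E=42.56 M=32.93 G=23.58
t=3.01: E=43.64 M=32.22 G=27.23
t=3.77: E=44.83 M=31.51 G=30.91
t=4.52: E=46.07 M=30.82 G=34.52
t=5.27: E=47.36 M=30.14 G=38.11
t=6.03: E=48.70 M=29.45 G=41.73
t=6.78: E=50.06 M=28.79 G=45.27
Read off E at T=6.78: 50.06

E at T = 50.06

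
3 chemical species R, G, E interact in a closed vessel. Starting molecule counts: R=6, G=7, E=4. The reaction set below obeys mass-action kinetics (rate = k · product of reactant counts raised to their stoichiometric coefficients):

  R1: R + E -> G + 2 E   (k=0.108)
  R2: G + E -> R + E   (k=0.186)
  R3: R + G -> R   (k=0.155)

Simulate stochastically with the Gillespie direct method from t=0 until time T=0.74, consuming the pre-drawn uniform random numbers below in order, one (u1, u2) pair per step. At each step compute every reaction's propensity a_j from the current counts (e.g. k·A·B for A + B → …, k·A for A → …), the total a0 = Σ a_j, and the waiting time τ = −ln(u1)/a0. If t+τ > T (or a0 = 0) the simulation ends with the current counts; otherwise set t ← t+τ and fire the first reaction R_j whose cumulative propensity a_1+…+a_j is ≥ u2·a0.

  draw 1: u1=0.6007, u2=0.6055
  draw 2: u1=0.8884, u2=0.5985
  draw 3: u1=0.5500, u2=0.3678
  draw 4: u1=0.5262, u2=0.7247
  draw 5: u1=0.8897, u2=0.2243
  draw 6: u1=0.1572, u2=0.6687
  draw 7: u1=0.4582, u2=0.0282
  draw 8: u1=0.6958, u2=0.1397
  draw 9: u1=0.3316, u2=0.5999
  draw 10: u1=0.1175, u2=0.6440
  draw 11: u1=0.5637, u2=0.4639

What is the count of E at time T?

E at T = 7

t=0.000: R=6 G=7 E=4
Draw 1: a1=2.592, a2=5.208, a3=6.510, a0=14.310; τ=−ln(0.6007)/14.310=0.036 → t=0.036; u2·a0=0.6055·14.310=8.665; a1+a2=7.800 < 8.665 ≤ a1+…+a3=14.310 → R3 fires; R=6 G=6 E=4
Draw 2: a1=2.592, a2=4.464, a3=5.580, a0=12.636; τ=−ln(0.8884)/12.636=0.009 → t=0.045; u2·a0=0.5985·12.636=7.563; a1+a2=7.056 < 7.563 ≤ a1+…+a3=12.636 → R3 fires; R=6 G=5 E=4
Draw 3: a1=2.592, a2=3.720, a3=4.650, a0=10.962; τ=−ln(0.5500)/10.962=0.055 → t=0.100; u2·a0=0.3678·10.962=4.032; a1=2.592 < 4.032 ≤ a1+a2=6.312 → R2 fires; R=7 G=4 E=4
Draw 4: a1=3.024, a2=2.976, a3=4.340, a0=10.340; τ=−ln(0.5262)/10.340=0.062 → t=0.162; u2·a0=0.7247·10.340=7.493; a1+a2=6.000 < 7.493 ≤ a1+…+a3=10.340 → R3 fires; R=7 G=3 E=4
Draw 5: a1=3.024, a2=2.232, a3=3.255, a0=8.511; τ=−ln(0.8897)/8.511=0.014 → t=0.175; u2·a0=0.2243·8.511=1.909 ≤ a1=3.024 → R1 fires; R=6 G=4 E=5
Draw 6: a1=3.240, a2=3.720, a3=3.720, a0=10.680; τ=−ln(0.1572)/10.680=0.173 → t=0.349; u2·a0=0.6687·10.680=7.142; a1+a2=6.960 < 7.142 ≤ a1+…+a3=10.680 → R3 fires; R=6 G=3 E=5
Draw 7: a1=3.240, a2=2.790, a3=2.790, a0=8.820; τ=−ln(0.4582)/8.820=0.088 → t=0.437; u2·a0=0.0282·8.820=0.249 ≤ a1=3.240 → R1 fires; R=5 G=4 E=6
Draw 8: a1=3.240, a2=4.464, a3=3.100, a0=10.804; τ=−ln(0.6958)/10.804=0.034 → t=0.471; u2·a0=0.1397·10.804=1.509 ≤ a1=3.240 → R1 fires; R=4 G=5 E=7
Draw 9: a1=3.024, a2=6.510, a3=3.100, a0=12.634; τ=−ln(0.3316)/12.634=0.087 → t=0.558; u2·a0=0.5999·12.634=7.579; a1=3.024 < 7.579 ≤ a1+a2=9.534 → R2 fires; R=5 G=4 E=7
Draw 10: a1=3.780, a2=5.208, a3=3.100, a0=12.088; τ=−ln(0.1175)/12.088=0.177 → t=0.735; u2·a0=0.6440·12.088=7.785; a1=3.780 < 7.785 ≤ a1+a2=8.988 → R2 fires; R=6 G=3 E=7
Draw 11: a1=4.536, a2=3.906, a3=2.790, a0=11.232; τ=−ln(0.5637)/11.232=0.051 → t=0.786 > T=0.74: stop.
Read off E at T=0.74: 7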